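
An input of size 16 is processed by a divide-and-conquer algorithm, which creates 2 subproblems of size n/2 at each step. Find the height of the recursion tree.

For divide and conquer with division factor 2:

Problem sizes at each level:
Level 0: 16
Level 1: 8
Level 2: 4
Level 3: 2
Level 4: 1

The root is level 0 and the size-1 base case is level 4 (the tree spans levels 0 through 4, i.e. 5 levels counting the root), so the depth is the number of divisions: log_2(16) = 4

The recursion tree depth is log_2(16) = 4. At each level, the problem size is divided by 2, so it takes 4 divisions to reduce to a base case of size 1. The algorithm makes 2 recursive calls at each level.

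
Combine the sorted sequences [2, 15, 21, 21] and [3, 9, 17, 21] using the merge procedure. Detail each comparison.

Merging process:

Compare 2 vs 3: take 2 from left. Merged: [2]
Compare 15 vs 3: take 3 from right. Merged: [2, 3]
Compare 15 vs 9: take 9 from right. Merged: [2, 3, 9]
Compare 15 vs 17: take 15 from left. Merged: [2, 3, 9, 15]
Compare 21 vs 17: take 17 from right. Merged: [2, 3, 9, 15, 17]
Compare 21 vs 21: take 21 from left. Merged: [2, 3, 9, 15, 17, 21]
Compare 21 vs 21: take 21 from left. Merged: [2, 3, 9, 15, 17, 21, 21]
Append remaining from right: [21]. Merged: [2, 3, 9, 15, 17, 21, 21, 21]

Final merged array: [2, 3, 9, 15, 17, 21, 21, 21]
Total comparisons: 7

The merged array is [2, 3, 9, 15, 17, 21, 21, 21], requiring 7 comparisons. The merge step runs in O(n) time where n is the total number of elements.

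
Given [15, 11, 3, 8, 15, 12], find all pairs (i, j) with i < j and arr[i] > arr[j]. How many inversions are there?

Finding inversions in [15, 11, 3, 8, 15, 12]:

(0, 1): arr[0]=15 > arr[1]=11
(0, 2): arr[0]=15 > arr[2]=3
(0, 3): arr[0]=15 > arr[3]=8
(0, 5): arr[0]=15 > arr[5]=12
(1, 2): arr[1]=11 > arr[2]=3
(1, 3): arr[1]=11 > arr[3]=8
(4, 5): arr[4]=15 > arr[5]=12

Total inversions: 7

The array has 7 inversion(s): (0,1), (0,2), (0,3), (0,5), (1,2), (1,3), (4,5). Each pair (i,j) satisfies i < j and arr[i] > arr[j].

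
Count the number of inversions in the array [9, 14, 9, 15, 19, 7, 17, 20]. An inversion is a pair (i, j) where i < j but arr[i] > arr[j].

Finding inversions in [9, 14, 9, 15, 19, 7, 17, 20]:

(0, 5): arr[0]=9 > arr[5]=7
(1, 2): arr[1]=14 > arr[2]=9
(1, 5): arr[1]=14 > arr[5]=7
(2, 5): arr[2]=9 > arr[5]=7
(3, 5): arr[3]=15 > arr[5]=7
(4, 5): arr[4]=19 > arr[5]=7
(4, 6): arr[4]=19 > arr[6]=17

Total inversions: 7

The array has 7 inversion(s): (0,5), (1,2), (1,5), (2,5), (3,5), (4,5), (4,6). Each pair (i,j) satisfies i < j and arr[i] > arr[j].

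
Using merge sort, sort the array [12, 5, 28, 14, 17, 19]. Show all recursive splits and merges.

Merge sort trace:

Split: [12, 5, 28, 14, 17, 19] -> [12, 5, 28] and [14, 17, 19]
  Split: [12, 5, 28] -> [12] and [5, 28]
    Split: [5, 28] -> [5] and [28]
    Merge: [5] + [28] -> [5, 28]
  Merge: [12] + [5, 28] -> [5, 12, 28]
  Split: [14, 17, 19] -> [14] and [17, 19]
    Split: [17, 19] -> [17] and [19]
    Merge: [17] + [19] -> [17, 19]
  Merge: [14] + [17, 19] -> [14, 17, 19]
Merge: [5, 12, 28] + [14, 17, 19] -> [5, 12, 14, 17, 19, 28]

Final sorted array: [5, 12, 14, 17, 19, 28]

The merge sort proceeds by recursively splitting the array and merging sorted halves.
After all merges, the sorted array is [5, 12, 14, 17, 19, 28].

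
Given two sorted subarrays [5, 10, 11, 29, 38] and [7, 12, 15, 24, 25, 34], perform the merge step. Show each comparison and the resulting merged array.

Merging process:

Compare 5 vs 7: take 5 from left. Merged: [5]
Compare 10 vs 7: take 7 from right. Merged: [5, 7]
Compare 10 vs 12: take 10 from left. Merged: [5, 7, 10]
Compare 11 vs 12: take 11 from left. Merged: [5, 7, 10, 11]
Compare 29 vs 12: take 12 from right. Merged: [5, 7, 10, 11, 12]
Compare 29 vs 15: take 15 from right. Merged: [5, 7, 10, 11, 12, 15]
Compare 29 vs 24: take 24 from right. Merged: [5, 7, 10, 11, 12, 15, 24]
Compare 29 vs 25: take 25 from right. Merged: [5, 7, 10, 11, 12, 15, 24, 25]
Compare 29 vs 34: take 29 from left. Merged: [5, 7, 10, 11, 12, 15, 24, 25, 29]
Compare 38 vs 34: take 34 from right. Merged: [5, 7, 10, 11, 12, 15, 24, 25, 29, 34]
Append remaining from left: [38]. Merged: [5, 7, 10, 11, 12, 15, 24, 25, 29, 34, 38]

Final merged array: [5, 7, 10, 11, 12, 15, 24, 25, 29, 34, 38]
Total comparisons: 10

The merged array is [5, 7, 10, 11, 12, 15, 24, 25, 29, 34, 38], requiring 10 comparisons. The merge step runs in O(n) time where n is the total number of elements.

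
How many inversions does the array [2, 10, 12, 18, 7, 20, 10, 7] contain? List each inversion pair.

Finding inversions in [2, 10, 12, 18, 7, 20, 10, 7]:

(1, 4): arr[1]=10 > arr[4]=7
(1, 7): arr[1]=10 > arr[7]=7
(2, 4): arr[2]=12 > arr[4]=7
(2, 6): arr[2]=12 > arr[6]=10
(2, 7): arr[2]=12 > arr[7]=7
(3, 4): arr[3]=18 > arr[4]=7
(3, 6): arr[3]=18 > arr[6]=10
(3, 7): arr[3]=18 > arr[7]=7
(5, 6): arr[5]=20 > arr[6]=10
(5, 7): arr[5]=20 > arr[7]=7
(6, 7): arr[6]=10 > arr[7]=7

Total inversions: 11

The array has 11 inversion(s): (1,4), (1,7), (2,4), (2,6), (2,7), (3,4), (3,6), (3,7), (5,6), (5,7), (6,7). Each pair (i,j) satisfies i < j and arr[i] > arr[j].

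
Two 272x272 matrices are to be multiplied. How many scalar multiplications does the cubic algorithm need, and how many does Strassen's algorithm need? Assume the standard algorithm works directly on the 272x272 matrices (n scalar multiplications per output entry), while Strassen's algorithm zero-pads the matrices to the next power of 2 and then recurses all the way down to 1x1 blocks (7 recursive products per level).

Matrix multiplication for 272x272 matrices:

Strassen's algorithm requires power-of-2 dimensions. Pad 272x272 to 512x512 (next power of 2).

Standard algorithm: 272^3 = 20123648 multiplications
Strassen's algorithm: 7^(log2(512)) = 7^9 = 40353607 multiplications
Difference: 20123648 - 40353607 = -20229959 (Strassen uses MORE here due to padding overhead — for small or just-over-power-of-2 n, padding can outweigh the per-level savings)

Standard: 20123648 multiplications (272^3). Strassen: 40353607 multiplications (7^9, after padding to 512x512). Strassen reduces 8 recursive multiplications to 7 at each level.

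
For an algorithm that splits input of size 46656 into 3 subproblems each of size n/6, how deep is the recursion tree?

For divide and conquer with division factor 6:

Problem sizes at each level:
Level 0: 46656
Level 1: 7776
Level 2: 1296
Level 3: 216
Level 4: 36
Level 5: 6
Level 6: 1

The root is level 0 and the size-1 base case is level 6 (the tree spans levels 0 through 6, i.e. 7 levels counting the root), so the depth is the number of divisions: log_6(46656) = 6

The recursion tree depth is log_6(46656) = 6. At each level, the problem size is divided by 6, so it takes 6 divisions to reduce to a base case of size 1. The algorithm makes 3 recursive calls at each level.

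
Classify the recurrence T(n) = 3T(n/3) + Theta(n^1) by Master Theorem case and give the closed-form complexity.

Master Theorem for T(n) = 3T(n/3) + O(n^1):

a = 3, b = 3, c = 1
log_b(a) = log_3(3) = 1.0000

Case 2: c = 1 = log_3(3) = 1.0000
T(n) = O(n^1 log n) = O(n log n)

For T(n) = 3T(n/3) + O(n^1): log_3(3) = 1.0000. This is Case 2 of the Master Theorem (c = log_b(a), equal work at all levels), giving O(n log n).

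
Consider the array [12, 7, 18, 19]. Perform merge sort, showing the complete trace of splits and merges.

Merge sort trace:

Split: [12, 7, 18, 19] -> [12, 7] and [18, 19]
  Split: [12, 7] -> [12] and [7]
  Merge: [12] + [7] -> [7, 12]
  Split: [18, 19] -> [18] and [19]
  Merge: [18] + [19] -> [18, 19]
Merge: [7, 12] + [18, 19] -> [7, 12, 18, 19]

Final sorted array: [7, 12, 18, 19]

The merge sort proceeds by recursively splitting the array and merging sorted halves.
After all merges, the sorted array is [7, 12, 18, 19].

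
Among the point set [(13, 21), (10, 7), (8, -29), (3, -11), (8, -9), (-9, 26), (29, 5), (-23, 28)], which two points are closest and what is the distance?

Computing all pairwise distances among 8 points:

d((13, 21), (10, 7)) = 14.3178
d((13, 21), (8, -29)) = 50.2494
d((13, 21), (3, -11)) = 33.5261
d((13, 21), (8, -9)) = 30.4138
d((13, 21), (-9, 26)) = 22.561
d((13, 21), (29, 5)) = 22.6274
d((13, 21), (-23, 28)) = 36.6742
d((10, 7), (8, -29)) = 36.0555
d((10, 7), (3, -11)) = 19.3132
d((10, 7), (8, -9)) = 16.1245
d((10, 7), (-9, 26)) = 26.8701
d((10, 7), (29, 5)) = 19.105
d((10, 7), (-23, 28)) = 39.1152
d((8, -29), (3, -11)) = 18.6815
d((8, -29), (8, -9)) = 20.0
d((8, -29), (-9, 26)) = 57.5674
d((8, -29), (29, 5)) = 39.9625
d((8, -29), (-23, 28)) = 64.8845
d((3, -11), (8, -9)) = 5.3852 <-- minimum
d((3, -11), (-9, 26)) = 38.8973
d((3, -11), (29, 5)) = 30.5287
d((3, -11), (-23, 28)) = 46.8722
d((8, -9), (-9, 26)) = 38.9102
d((8, -9), (29, 5)) = 25.2389
d((8, -9), (-23, 28)) = 48.2701
d((-9, 26), (29, 5)) = 43.4166
d((-9, 26), (-23, 28)) = 14.1421
d((29, 5), (-23, 28)) = 56.8595

Closest pair: (3, -11) and (8, -9) with distance 5.3852

The closest pair is (3, -11) and (8, -9) with Euclidean distance 5.3852. For 8 points, brute-force pairwise comparison is shown above. For large n, the divide-and-conquer algorithm (sort by x, recurse on halves, check the dividing strip) achieves O(n log n).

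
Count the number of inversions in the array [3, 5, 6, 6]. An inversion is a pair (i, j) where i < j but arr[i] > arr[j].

Finding inversions in [3, 5, 6, 6]:


Total inversions: 0

The array has 0 inversions. It is already sorted.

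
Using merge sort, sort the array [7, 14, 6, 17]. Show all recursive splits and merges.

Merge sort trace:

Split: [7, 14, 6, 17] -> [7, 14] and [6, 17]
  Split: [7, 14] -> [7] and [14]
  Merge: [7] + [14] -> [7, 14]
  Split: [6, 17] -> [6] and [17]
  Merge: [6] + [17] -> [6, 17]
Merge: [7, 14] + [6, 17] -> [6, 7, 14, 17]

Final sorted array: [6, 7, 14, 17]

The merge sort proceeds by recursively splitting the array and merging sorted halves.
After all merges, the sorted array is [6, 7, 14, 17].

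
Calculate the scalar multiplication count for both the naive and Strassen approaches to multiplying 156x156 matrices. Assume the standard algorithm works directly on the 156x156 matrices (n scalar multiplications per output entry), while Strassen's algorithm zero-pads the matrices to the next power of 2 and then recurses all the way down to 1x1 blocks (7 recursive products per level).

Matrix multiplication for 156x156 matrices:

Strassen's algorithm requires power-of-2 dimensions. Pad 156x156 to 256x256 (next power of 2).

Standard algorithm: 156^3 = 3796416 multiplications
Strassen's algorithm: 7^(log2(256)) = 7^8 = 5764801 multiplications
Difference: 3796416 - 5764801 = -1968385 (Strassen uses MORE here due to padding overhead — for small or just-over-power-of-2 n, padding can outweigh the per-level savings)

Standard: 3796416 multiplications (156^3). Strassen: 5764801 multiplications (7^8, after padding to 256x256). Strassen reduces 8 recursive multiplications to 7 at each level.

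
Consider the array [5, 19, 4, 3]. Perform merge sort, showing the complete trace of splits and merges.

Merge sort trace:

Split: [5, 19, 4, 3] -> [5, 19] and [4, 3]
  Split: [5, 19] -> [5] and [19]
  Merge: [5] + [19] -> [5, 19]
  Split: [4, 3] -> [4] and [3]
  Merge: [4] + [3] -> [3, 4]
Merge: [5, 19] + [3, 4] -> [3, 4, 5, 19]

Final sorted array: [3, 4, 5, 19]

The merge sort proceeds by recursively splitting the array and merging sorted halves.
After all merges, the sorted array is [3, 4, 5, 19].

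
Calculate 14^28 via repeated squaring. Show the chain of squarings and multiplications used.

Computing 14^28 by squaring (build up from 14^1; each line after the first costs one multiplication):

14^1 = 14
14^2 = (14^1)^2 = 14^2 = 196
14^3 = 14 * 14^2 = 14 * 196 = 2744
14^6 = (14^3)^2 = 2744^2 = 7529536
14^7 = 14 * 14^6 = 14 * 7529536 = 105413504
14^14 = (14^7)^2 = 105413504^2 = 11112006825558016
14^28 = (14^14)^2 = 11112006825558016^2 = 123476695691247935826229781856256

Result: 123476695691247935826229781856256
Multiplications needed: 6 (6 lines after 14^1)

14^28 = 123476695691247935826229781856256. Using exponentiation by squaring, this requires 6 multiplications. The key idea: if the exponent is even, square the half-power; if odd, multiply by the base once.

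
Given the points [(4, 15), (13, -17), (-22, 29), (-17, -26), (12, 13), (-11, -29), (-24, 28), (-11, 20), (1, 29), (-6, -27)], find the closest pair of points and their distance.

Computing all pairwise distances among 10 points:

d((4, 15), (13, -17)) = 33.2415
d((4, 15), (-22, 29)) = 29.5296
d((4, 15), (-17, -26)) = 46.0652
d((4, 15), (12, 13)) = 8.2462
d((4, 15), (-11, -29)) = 46.4866
d((4, 15), (-24, 28)) = 30.8707
d((4, 15), (-11, 20)) = 15.8114
d((4, 15), (1, 29)) = 14.3178
d((4, 15), (-6, -27)) = 43.1741
d((13, -17), (-22, 29)) = 57.8014
d((13, -17), (-17, -26)) = 31.3209
d((13, -17), (12, 13)) = 30.0167
d((13, -17), (-11, -29)) = 26.8328
d((13, -17), (-24, 28)) = 58.258
d((13, -17), (-11, 20)) = 44.1022
d((13, -17), (1, 29)) = 47.5395
d((13, -17), (-6, -27)) = 21.4709
d((-22, 29), (-17, -26)) = 55.2268
d((-22, 29), (12, 13)) = 37.5766
d((-22, 29), (-11, -29)) = 59.0339
d((-22, 29), (-24, 28)) = 2.2361 <-- minimum
d((-22, 29), (-11, 20)) = 14.2127
d((-22, 29), (1, 29)) = 23.0
d((-22, 29), (-6, -27)) = 58.2409
d((-17, -26), (12, 13)) = 48.6004
d((-17, -26), (-11, -29)) = 6.7082
d((-17, -26), (-24, 28)) = 54.4518
d((-17, -26), (-11, 20)) = 46.3897
d((-17, -26), (1, 29)) = 57.8705
d((-17, -26), (-6, -27)) = 11.0454
d((12, 13), (-11, -29)) = 47.8853
d((12, 13), (-24, 28)) = 39.0
d((12, 13), (-11, 20)) = 24.0416
d((12, 13), (1, 29)) = 19.4165
d((12, 13), (-6, -27)) = 43.8634
d((-11, -29), (-24, 28)) = 58.4637
d((-11, -29), (-11, 20)) = 49.0
d((-11, -29), (1, 29)) = 59.2284
d((-11, -29), (-6, -27)) = 5.3852
d((-24, 28), (-11, 20)) = 15.2643
d((-24, 28), (1, 29)) = 25.02
d((-24, 28), (-6, -27)) = 57.8705
d((-11, 20), (1, 29)) = 15.0
d((-11, 20), (-6, -27)) = 47.2652
d((1, 29), (-6, -27)) = 56.4358

Closest pair: (-22, 29) and (-24, 28) with distance 2.2361

The closest pair is (-22, 29) and (-24, 28) with Euclidean distance 2.2361. For 10 points, brute-force pairwise comparison is shown above. For large n, the divide-and-conquer algorithm (sort by x, recurse on halves, check the dividing strip) achieves O(n log n).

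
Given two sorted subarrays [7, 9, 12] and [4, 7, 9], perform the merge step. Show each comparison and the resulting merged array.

Merging process:

Compare 7 vs 4: take 4 from right. Merged: [4]
Compare 7 vs 7: take 7 from left. Merged: [4, 7]
Compare 9 vs 7: take 7 from right. Merged: [4, 7, 7]
Compare 9 vs 9: take 9 from left. Merged: [4, 7, 7, 9]
Compare 12 vs 9: take 9 from right. Merged: [4, 7, 7, 9, 9]
Append remaining from left: [12]. Merged: [4, 7, 7, 9, 9, 12]

Final merged array: [4, 7, 7, 9, 9, 12]
Total comparisons: 5

The merged array is [4, 7, 7, 9, 9, 12], requiring 5 comparisons. The merge step runs in O(n) time where n is the total number of elements.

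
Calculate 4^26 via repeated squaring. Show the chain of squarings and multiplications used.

Computing 4^26 by squaring (build up from 4^1; each line after the first costs one multiplication):

4^1 = 4
4^2 = (4^1)^2 = 4^2 = 16
4^3 = 4 * 4^2 = 4 * 16 = 64
4^6 = (4^3)^2 = 64^2 = 4096
4^12 = (4^6)^2 = 4096^2 = 16777216
4^13 = 4 * 4^12 = 4 * 16777216 = 67108864
4^26 = (4^13)^2 = 67108864^2 = 4503599627370496

Result: 4503599627370496
Multiplications needed: 6 (6 lines after 4^1)

4^26 = 4503599627370496. Using exponentiation by squaring, this requires 6 multiplications. The key idea: if the exponent is even, square the half-power; if odd, multiply by the base once.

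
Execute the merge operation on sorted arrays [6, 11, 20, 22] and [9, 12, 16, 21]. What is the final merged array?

Merging process:

Compare 6 vs 9: take 6 from left. Merged: [6]
Compare 11 vs 9: take 9 from right. Merged: [6, 9]
Compare 11 vs 12: take 11 from left. Merged: [6, 9, 11]
Compare 20 vs 12: take 12 from right. Merged: [6, 9, 11, 12]
Compare 20 vs 16: take 16 from right. Merged: [6, 9, 11, 12, 16]
Compare 20 vs 21: take 20 from left. Merged: [6, 9, 11, 12, 16, 20]
Compare 22 vs 21: take 21 from right. Merged: [6, 9, 11, 12, 16, 20, 21]
Append remaining from left: [22]. Merged: [6, 9, 11, 12, 16, 20, 21, 22]

Final merged array: [6, 9, 11, 12, 16, 20, 21, 22]
Total comparisons: 7

The merged array is [6, 9, 11, 12, 16, 20, 21, 22], requiring 7 comparisons. The merge step runs in O(n) time where n is the total number of elements.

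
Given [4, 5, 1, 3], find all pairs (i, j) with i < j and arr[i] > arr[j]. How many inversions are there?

Finding inversions in [4, 5, 1, 3]:

(0, 2): arr[0]=4 > arr[2]=1
(0, 3): arr[0]=4 > arr[3]=3
(1, 2): arr[1]=5 > arr[2]=1
(1, 3): arr[1]=5 > arr[3]=3

Total inversions: 4

The array has 4 inversion(s): (0,2), (0,3), (1,2), (1,3). Each pair (i,j) satisfies i < j and arr[i] > arr[j].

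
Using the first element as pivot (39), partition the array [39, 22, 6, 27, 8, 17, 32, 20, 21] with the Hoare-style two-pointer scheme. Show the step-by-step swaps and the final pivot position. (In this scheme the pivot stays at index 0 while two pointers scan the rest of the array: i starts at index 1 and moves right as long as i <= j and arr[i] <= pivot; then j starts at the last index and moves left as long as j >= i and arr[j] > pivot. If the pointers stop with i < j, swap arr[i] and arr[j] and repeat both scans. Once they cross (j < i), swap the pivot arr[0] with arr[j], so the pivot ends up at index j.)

Hoare-style two-pointer partition with pivot = 39:

Initial array: [39, 22, 6, 27, 8, 17, 32, 20, 21]

Pointers start at i = 1, j = 8.
i ends at 9, j ends at 8: the pointers have crossed (j < i), so scanning stops.

Swap pivot arr[0] with arr[8] to place pivot at position 8: [21, 22, 6, 27, 8, 17, 32, 20, 39]
Pivot position: 8

After partitioning with pivot 39, the array becomes [21, 22, 6, 27, 8, 17, 32, 20, 39]. The pivot is placed at index 8. All elements to the left of the pivot are <= 39, and all elements to the right are > 39.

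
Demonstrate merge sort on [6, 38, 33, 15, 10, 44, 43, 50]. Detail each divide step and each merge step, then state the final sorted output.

Merge sort trace:

Split: [6, 38, 33, 15, 10, 44, 43, 50] -> [6, 38, 33, 15] and [10, 44, 43, 50]
  Split: [6, 38, 33, 15] -> [6, 38] and [33, 15]
    Split: [6, 38] -> [6] and [38]
    Merge: [6] + [38] -> [6, 38]
    Split: [33, 15] -> [33] and [15]
    Merge: [33] + [15] -> [15, 33]
  Merge: [6, 38] + [15, 33] -> [6, 15, 33, 38]
  Split: [10, 44, 43, 50] -> [10, 44] and [43, 50]
    Split: [10, 44] -> [10] and [44]
    Merge: [10] + [44] -> [10, 44]
    Split: [43, 50] -> [43] and [50]
    Merge: [43] + [50] -> [43, 50]
  Merge: [10, 44] + [43, 50] -> [10, 43, 44, 50]
Merge: [6, 15, 33, 38] + [10, 43, 44, 50] -> [6, 10, 15, 33, 38, 43, 44, 50]

Final sorted array: [6, 10, 15, 33, 38, 43, 44, 50]

The merge sort proceeds by recursively splitting the array and merging sorted halves.
After all merges, the sorted array is [6, 10, 15, 33, 38, 43, 44, 50].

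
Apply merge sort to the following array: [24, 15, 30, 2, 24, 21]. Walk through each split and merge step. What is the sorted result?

Merge sort trace:

Split: [24, 15, 30, 2, 24, 21] -> [24, 15, 30] and [2, 24, 21]
  Split: [24, 15, 30] -> [24] and [15, 30]
    Split: [15, 30] -> [15] and [30]
    Merge: [15] + [30] -> [15, 30]
  Merge: [24] + [15, 30] -> [15, 24, 30]
  Split: [2, 24, 21] -> [2] and [24, 21]
    Split: [24, 21] -> [24] and [21]
    Merge: [24] + [21] -> [21, 24]
  Merge: [2] + [21, 24] -> [2, 21, 24]
Merge: [15, 24, 30] + [2, 21, 24] -> [2, 15, 21, 24, 24, 30]

Final sorted array: [2, 15, 21, 24, 24, 30]

The merge sort proceeds by recursively splitting the array and merging sorted halves.
After all merges, the sorted array is [2, 15, 21, 24, 24, 30].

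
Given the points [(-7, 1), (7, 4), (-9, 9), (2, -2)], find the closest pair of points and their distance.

Computing all pairwise distances among 4 points:

d((-7, 1), (7, 4)) = 14.3178
d((-7, 1), (-9, 9)) = 8.2462
d((-7, 1), (2, -2)) = 9.4868
d((7, 4), (-9, 9)) = 16.7631
d((7, 4), (2, -2)) = 7.8102 <-- minimum
d((-9, 9), (2, -2)) = 15.5563

Closest pair: (7, 4) and (2, -2) with distance 7.8102

The closest pair is (7, 4) and (2, -2) with Euclidean distance 7.8102. For 4 points, brute-force pairwise comparison is shown above. For large n, the divide-and-conquer algorithm (sort by x, recurse on halves, check the dividing strip) achieves O(n log n).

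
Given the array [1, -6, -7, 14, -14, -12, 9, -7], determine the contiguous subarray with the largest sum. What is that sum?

Using Kadane's algorithm on [1, -6, -7, 14, -14, -12, 9, -7]:

Scanning through the array:
Position 1 (value -6): max_ending_here = -5, max_so_far = 1
Position 2 (value -7): max_ending_here = -7, max_so_far = 1
Position 3 (value 14): max_ending_here = 14, max_so_far = 14
Position 4 (value -14): max_ending_here = 0, max_so_far = 14
Position 5 (value -12): max_ending_here = -12, max_so_far = 14
Position 6 (value 9): max_ending_here = 9, max_so_far = 14
Position 7 (value -7): max_ending_here = 2, max_so_far = 14

Maximum subarray: [14]
Maximum sum: 14

The maximum subarray is [14] with sum 14. This subarray runs from index 3 to index 3.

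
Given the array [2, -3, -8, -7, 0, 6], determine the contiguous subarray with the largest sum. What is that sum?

Using Kadane's algorithm on [2, -3, -8, -7, 0, 6]:

Scanning through the array:
Position 1 (value -3): max_ending_here = -1, max_so_far = 2
Position 2 (value -8): max_ending_here = -8, max_so_far = 2
Position 3 (value -7): max_ending_here = -7, max_so_far = 2
Position 4 (value 0): max_ending_here = 0, max_so_far = 2
Position 5 (value 6): max_ending_here = 6, max_so_far = 6

Maximum subarray: [0, 6]
Maximum sum: 6

The maximum subarray is [0, 6] with sum 6. This subarray runs from index 4 to index 5.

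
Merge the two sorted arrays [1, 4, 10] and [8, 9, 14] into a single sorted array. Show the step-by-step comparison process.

Merging process:

Compare 1 vs 8: take 1 from left. Merged: [1]
Compare 4 vs 8: take 4 from left. Merged: [1, 4]
Compare 10 vs 8: take 8 from right. Merged: [1, 4, 8]
Compare 10 vs 9: take 9 from right. Merged: [1, 4, 8, 9]
Compare 10 vs 14: take 10 from left. Merged: [1, 4, 8, 9, 10]
Append remaining from right: [14]. Merged: [1, 4, 8, 9, 10, 14]

Final merged array: [1, 4, 8, 9, 10, 14]
Total comparisons: 5

The merged array is [1, 4, 8, 9, 10, 14], requiring 5 comparisons. The merge step runs in O(n) time where n is the total number of elements.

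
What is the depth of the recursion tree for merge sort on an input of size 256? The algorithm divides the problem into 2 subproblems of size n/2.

For divide and conquer with division factor 2:

Problem sizes at each level:
Level 0: 256
Level 1: 128
Level 2: 64
Level 3: 32
Level 4: 16
Level 5: 8
Level 6: 4
Level 7: 2
Level 8: 1

The root is level 0 and the size-1 base case is level 8 (the tree spans levels 0 through 8, i.e. 9 levels counting the root), so the depth is the number of divisions: log_2(256) = 8

The recursion tree depth is log_2(256) = 8. At each level, the problem size is divided by 2, so it takes 8 divisions to reduce to a base case of size 1. The algorithm makes 2 recursive calls at each level.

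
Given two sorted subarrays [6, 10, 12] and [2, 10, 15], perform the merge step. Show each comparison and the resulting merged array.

Merging process:

Compare 6 vs 2: take 2 from right. Merged: [2]
Compare 6 vs 10: take 6 from left. Merged: [2, 6]
Compare 10 vs 10: take 10 from left. Merged: [2, 6, 10]
Compare 12 vs 10: take 10 from right. Merged: [2, 6, 10, 10]
Compare 12 vs 15: take 12 from left. Merged: [2, 6, 10, 10, 12]
Append remaining from right: [15]. Merged: [2, 6, 10, 10, 12, 15]

Final merged array: [2, 6, 10, 10, 12, 15]
Total comparisons: 5

The merged array is [2, 6, 10, 10, 12, 15], requiring 5 comparisons. The merge step runs in O(n) time where n is the total number of elements.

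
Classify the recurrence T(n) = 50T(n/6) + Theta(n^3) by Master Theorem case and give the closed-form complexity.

Master Theorem for T(n) = 50T(n/6) + O(n^3):

a = 50, b = 6, c = 3
log_b(a) = log_6(50) = 2.1833

Case 3: c = 3 > log_6(50) = 2.1833
T(n) = O(n^3) = O(n^3)

For T(n) = 50T(n/6) + O(n^3): log_6(50) = 2.1833. This is Case 3 of the Master Theorem (c > log_b(a), work dominated by root), giving O(n^3).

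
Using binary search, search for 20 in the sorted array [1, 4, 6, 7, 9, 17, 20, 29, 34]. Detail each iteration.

Binary search for 20 in [1, 4, 6, 7, 9, 17, 20, 29, 34]:

lo=0, hi=8, mid=4, arr[mid]=9 -> 9 < 20, search right half
lo=5, hi=8, mid=6, arr[mid]=20 -> Found target at index 6!

Binary search finds 20 at index 6 after 2 comparisons. The search repeatedly halves the search space by comparing with the middle element.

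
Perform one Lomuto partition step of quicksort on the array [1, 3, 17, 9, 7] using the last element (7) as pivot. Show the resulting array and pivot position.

Lomuto partition with pivot = 7:

Initial array: [1, 3, 17, 9, 7]

arr[0]=1 <= 7: swap with position 0, array becomes [1, 3, 17, 9, 7]
arr[1]=3 <= 7: swap with position 1, array becomes [1, 3, 17, 9, 7]
arr[2]=17 > 7: no swap
arr[3]=9 > 7: no swap

Place pivot at position 2: [1, 3, 7, 9, 17]
Pivot position: 2

After partitioning with pivot 7, the array becomes [1, 3, 7, 9, 17]. The pivot is placed at index 2. All elements to the left of the pivot are <= 7, and all elements to the right are > 7.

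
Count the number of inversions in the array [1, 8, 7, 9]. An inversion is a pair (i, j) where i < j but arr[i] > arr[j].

Finding inversions in [1, 8, 7, 9]:

(1, 2): arr[1]=8 > arr[2]=7

Total inversions: 1

The array has 1 inversion(s): (1,2). Each pair (i,j) satisfies i < j and arr[i] > arr[j].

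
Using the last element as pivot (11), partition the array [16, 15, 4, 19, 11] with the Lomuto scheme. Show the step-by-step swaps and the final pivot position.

Lomuto partition with pivot = 11:

Initial array: [16, 15, 4, 19, 11]

arr[0]=16 > 11: no swap
arr[1]=15 > 11: no swap
arr[2]=4 <= 11: swap with position 0, array becomes [4, 15, 16, 19, 11]
arr[3]=19 > 11: no swap

Place pivot at position 1: [4, 11, 16, 19, 15]
Pivot position: 1

After partitioning with pivot 11, the array becomes [4, 11, 16, 19, 15]. The pivot is placed at index 1. All elements to the left of the pivot are <= 11, and all elements to the right are > 11.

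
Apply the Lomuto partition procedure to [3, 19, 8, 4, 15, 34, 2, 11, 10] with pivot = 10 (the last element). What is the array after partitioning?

Lomuto partition with pivot = 10:

Initial array: [3, 19, 8, 4, 15, 34, 2, 11, 10]

arr[0]=3 <= 10: swap with position 0, array becomes [3, 19, 8, 4, 15, 34, 2, 11, 10]
arr[1]=19 > 10: no swap
arr[2]=8 <= 10: swap with position 1, array becomes [3, 8, 19, 4, 15, 34, 2, 11, 10]
arr[3]=4 <= 10: swap with position 2, array becomes [3, 8, 4, 19, 15, 34, 2, 11, 10]
arr[4]=15 > 10: no swap
arr[5]=34 > 10: no swap
arr[6]=2 <= 10: swap with position 3, array becomes [3, 8, 4, 2, 15, 34, 19, 11, 10]
arr[7]=11 > 10: no swap

Place pivot at position 4: [3, 8, 4, 2, 10, 34, 19, 11, 15]
Pivot position: 4

After partitioning with pivot 10, the array becomes [3, 8, 4, 2, 10, 34, 19, 11, 15]. The pivot is placed at index 4. All elements to the left of the pivot are <= 10, and all elements to the right are > 10.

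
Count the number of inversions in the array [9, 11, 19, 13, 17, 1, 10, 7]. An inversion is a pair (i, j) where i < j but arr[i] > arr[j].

Finding inversions in [9, 11, 19, 13, 17, 1, 10, 7]:

(0, 5): arr[0]=9 > arr[5]=1
(0, 7): arr[0]=9 > arr[7]=7
(1, 5): arr[1]=11 > arr[5]=1
(1, 6): arr[1]=11 > arr[6]=10
(1, 7): arr[1]=11 > arr[7]=7
(2, 3): arr[2]=19 > arr[3]=13
(2, 4): arr[2]=19 > arr[4]=17
(2, 5): arr[2]=19 > arr[5]=1
(2, 6): arr[2]=19 > arr[6]=10
(2, 7): arr[2]=19 > arr[7]=7
(3, 5): arr[3]=13 > arr[5]=1
(3, 6): arr[3]=13 > arr[6]=10
(3, 7): arr[3]=13 > arr[7]=7
(4, 5): arr[4]=17 > arr[5]=1
(4, 6): arr[4]=17 > arr[6]=10
(4, 7): arr[4]=17 > arr[7]=7
(6, 7): arr[6]=10 > arr[7]=7

Total inversions: 17

The array has 17 inversion(s): (0,5), (0,7), (1,5), (1,6), (1,7), (2,3), (2,4), (2,5), (2,6), (2,7), (3,5), (3,6), (3,7), (4,5), (4,6), (4,7), (6,7). Each pair (i,j) satisfies i < j and arr[i] > arr[j].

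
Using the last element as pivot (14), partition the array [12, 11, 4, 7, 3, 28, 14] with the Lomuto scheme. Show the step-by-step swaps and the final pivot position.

Lomuto partition with pivot = 14:

Initial array: [12, 11, 4, 7, 3, 28, 14]

arr[0]=12 <= 14: swap with position 0, array becomes [12, 11, 4, 7, 3, 28, 14]
arr[1]=11 <= 14: swap with position 1, array becomes [12, 11, 4, 7, 3, 28, 14]
arr[2]=4 <= 14: swap with position 2, array becomes [12, 11, 4, 7, 3, 28, 14]
arr[3]=7 <= 14: swap with position 3, array becomes [12, 11, 4, 7, 3, 28, 14]
arr[4]=3 <= 14: swap with position 4, array becomes [12, 11, 4, 7, 3, 28, 14]
arr[5]=28 > 14: no swap

Place pivot at position 5: [12, 11, 4, 7, 3, 14, 28]
Pivot position: 5

After partitioning with pivot 14, the array becomes [12, 11, 4, 7, 3, 14, 28]. The pivot is placed at index 5. All elements to the left of the pivot are <= 14, and all elements to the right are > 14.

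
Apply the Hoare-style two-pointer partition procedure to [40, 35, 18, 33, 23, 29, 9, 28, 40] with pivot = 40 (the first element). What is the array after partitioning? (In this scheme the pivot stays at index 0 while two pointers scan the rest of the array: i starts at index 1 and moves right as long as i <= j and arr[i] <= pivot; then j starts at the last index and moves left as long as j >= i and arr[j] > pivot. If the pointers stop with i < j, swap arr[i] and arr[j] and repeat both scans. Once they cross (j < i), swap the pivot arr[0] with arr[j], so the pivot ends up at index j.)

Hoare-style two-pointer partition with pivot = 40:

Initial array: [40, 35, 18, 33, 23, 29, 9, 28, 40]

Pointers start at i = 1, j = 8.
i ends at 9, j ends at 8: the pointers have crossed (j < i), so scanning stops.

Swap pivot arr[0] with arr[8] to place pivot at position 8: [40, 35, 18, 33, 23, 29, 9, 28, 40]
Pivot position: 8

After partitioning with pivot 40, the array becomes [40, 35, 18, 33, 23, 29, 9, 28, 40]. The pivot is placed at index 8. All elements to the left of the pivot are <= 40, and all elements to the right are > 40.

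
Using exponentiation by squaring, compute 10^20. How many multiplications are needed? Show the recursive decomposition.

Computing 10^20 by squaring (build up from 10^1; each line after the first costs one multiplication):

10^1 = 10
10^2 = (10^1)^2 = 10^2 = 100
10^4 = (10^2)^2 = 100^2 = 10000
10^5 = 10 * 10^4 = 10 * 10000 = 100000
10^10 = (10^5)^2 = 100000^2 = 10000000000
10^20 = (10^10)^2 = 10000000000^2 = 100000000000000000000

Result: 100000000000000000000
Multiplications needed: 5 (5 lines after 10^1)

10^20 = 100000000000000000000. Using exponentiation by squaring, this requires 5 multiplications. The key idea: if the exponent is even, square the half-power; if odd, multiply by the base once.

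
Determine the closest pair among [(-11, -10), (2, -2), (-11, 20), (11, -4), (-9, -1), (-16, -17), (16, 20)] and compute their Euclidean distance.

Computing all pairwise distances among 7 points:

d((-11, -10), (2, -2)) = 15.2643
d((-11, -10), (-11, 20)) = 30.0
d((-11, -10), (11, -4)) = 22.8035
d((-11, -10), (-9, -1)) = 9.2195
d((-11, -10), (-16, -17)) = 8.6023 <-- minimum
d((-11, -10), (16, 20)) = 40.3609
d((2, -2), (-11, 20)) = 25.5539
d((2, -2), (11, -4)) = 9.2195
d((2, -2), (-9, -1)) = 11.0454
d((2, -2), (-16, -17)) = 23.4307
d((2, -2), (16, 20)) = 26.0768
d((-11, 20), (11, -4)) = 32.5576
d((-11, 20), (-9, -1)) = 21.095
d((-11, 20), (-16, -17)) = 37.3363
d((-11, 20), (16, 20)) = 27.0
d((11, -4), (-9, -1)) = 20.2237
d((11, -4), (-16, -17)) = 29.9666
d((11, -4), (16, 20)) = 24.5153
d((-9, -1), (-16, -17)) = 17.4642
d((-9, -1), (16, 20)) = 32.6497
d((-16, -17), (16, 20)) = 48.9183

Closest pair: (-11, -10) and (-16, -17) with distance 8.6023

The closest pair is (-11, -10) and (-16, -17) with Euclidean distance 8.6023. For 7 points, brute-force pairwise comparison is shown above. For large n, the divide-and-conquer algorithm (sort by x, recurse on halves, check the dividing strip) achieves O(n log n).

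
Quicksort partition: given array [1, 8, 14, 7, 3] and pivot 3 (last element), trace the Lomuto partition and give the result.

Lomuto partition with pivot = 3:

Initial array: [1, 8, 14, 7, 3]

arr[0]=1 <= 3: swap with position 0, array becomes [1, 8, 14, 7, 3]
arr[1]=8 > 3: no swap
arr[2]=14 > 3: no swap
arr[3]=7 > 3: no swap

Place pivot at position 1: [1, 3, 14, 7, 8]
Pivot position: 1

After partitioning with pivot 3, the array becomes [1, 3, 14, 7, 8]. The pivot is placed at index 1. All elements to the left of the pivot are <= 3, and all elements to the right are > 3.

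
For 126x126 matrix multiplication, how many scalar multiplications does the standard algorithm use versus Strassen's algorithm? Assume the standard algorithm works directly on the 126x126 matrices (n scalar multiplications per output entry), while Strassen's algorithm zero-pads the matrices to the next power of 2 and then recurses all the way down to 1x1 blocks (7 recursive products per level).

Matrix multiplication for 126x126 matrices:

Strassen's algorithm requires power-of-2 dimensions. Pad 126x126 to 128x128 (next power of 2).

Standard algorithm: 126^3 = 2000376 multiplications
Strassen's algorithm: 7^(log2(128)) = 7^7 = 823543 multiplications
Savings: 2000376 - 823543 = 1176833 multiplications

Standard: 2000376 multiplications (126^3). Strassen: 823543 multiplications (7^7, after padding to 128x128). Strassen reduces 8 recursive multiplications to 7 at each level.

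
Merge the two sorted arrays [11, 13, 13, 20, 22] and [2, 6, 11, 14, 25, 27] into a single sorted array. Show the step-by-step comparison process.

Merging process:

Compare 11 vs 2: take 2 from right. Merged: [2]
Compare 11 vs 6: take 6 from right. Merged: [2, 6]
Compare 11 vs 11: take 11 from left. Merged: [2, 6, 11]
Compare 13 vs 11: take 11 from right. Merged: [2, 6, 11, 11]
Compare 13 vs 14: take 13 from left. Merged: [2, 6, 11, 11, 13]
Compare 13 vs 14: take 13 from left. Merged: [2, 6, 11, 11, 13, 13]
Compare 20 vs 14: take 14 from right. Merged: [2, 6, 11, 11, 13, 13, 14]
Compare 20 vs 25: take 20 from left. Merged: [2, 6, 11, 11, 13, 13, 14, 20]
Compare 22 vs 25: take 22 from left. Merged: [2, 6, 11, 11, 13, 13, 14, 20, 22]
Append remaining from right: [25, 27]. Merged: [2, 6, 11, 11, 13, 13, 14, 20, 22, 25, 27]

Final merged array: [2, 6, 11, 11, 13, 13, 14, 20, 22, 25, 27]
Total comparisons: 9

The merged array is [2, 6, 11, 11, 13, 13, 14, 20, 22, 25, 27], requiring 9 comparisons. The merge step runs in O(n) time where n is the total number of elements.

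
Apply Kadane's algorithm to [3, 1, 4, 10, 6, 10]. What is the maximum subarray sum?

Using Kadane's algorithm on [3, 1, 4, 10, 6, 10]:

Scanning through the array:
Position 1 (value 1): max_ending_here = 4, max_so_far = 4
Position 2 (value 4): max_ending_here = 8, max_so_far = 8
Position 3 (value 10): max_ending_here = 18, max_so_far = 18
Position 4 (value 6): max_ending_here = 24, max_so_far = 24
Position 5 (value 10): max_ending_here = 34, max_so_far = 34

Maximum subarray: [3, 1, 4, 10, 6, 10]
Maximum sum: 34

The maximum subarray is [3, 1, 4, 10, 6, 10] with sum 34. This subarray runs from index 0 to index 5.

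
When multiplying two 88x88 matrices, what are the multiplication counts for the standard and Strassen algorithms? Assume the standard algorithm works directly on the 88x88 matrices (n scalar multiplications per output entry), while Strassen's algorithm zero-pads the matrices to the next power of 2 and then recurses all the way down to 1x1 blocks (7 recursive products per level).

Matrix multiplication for 88x88 matrices:

Strassen's algorithm requires power-of-2 dimensions. Pad 88x88 to 128x128 (next power of 2).

Standard algorithm: 88^3 = 681472 multiplications
Strassen's algorithm: 7^(log2(128)) = 7^7 = 823543 multiplications
Difference: 681472 - 823543 = -142071 (Strassen uses MORE here due to padding overhead — for small or just-over-power-of-2 n, padding can outweigh the per-level savings)

Standard: 681472 multiplications (88^3). Strassen: 823543 multiplications (7^7, after padding to 128x128). Strassen reduces 8 recursive multiplications to 7 at each level.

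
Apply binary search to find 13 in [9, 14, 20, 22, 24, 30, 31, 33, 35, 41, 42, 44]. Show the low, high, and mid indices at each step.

Binary search for 13 in [9, 14, 20, 22, 24, 30, 31, 33, 35, 41, 42, 44]:

lo=0, hi=11, mid=5, arr[mid]=30 -> 30 > 13, search left half
lo=0, hi=4, mid=2, arr[mid]=20 -> 20 > 13, search left half
lo=0, hi=1, mid=0, arr[mid]=9 -> 9 < 13, search right half
lo=1, hi=1, mid=1, arr[mid]=14 -> 14 > 13, search left half
lo=1 > hi=0, target 13 not found

Binary search determines that 13 is not in the array after 4 comparisons. The search space was exhausted without finding the target.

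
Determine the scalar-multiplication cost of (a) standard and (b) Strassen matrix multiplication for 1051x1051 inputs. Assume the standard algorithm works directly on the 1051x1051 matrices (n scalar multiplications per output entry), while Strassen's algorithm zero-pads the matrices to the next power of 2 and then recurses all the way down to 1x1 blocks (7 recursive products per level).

Matrix multiplication for 1051x1051 matrices:

Strassen's algorithm requires power-of-2 dimensions. Pad 1051x1051 to 2048x2048 (next power of 2).

Standard algorithm: 1051^3 = 1160935651 multiplications
Strassen's algorithm: 7^(log2(2048)) = 7^11 = 1977326743 multiplications
Difference: 1160935651 - 1977326743 = -816391092 (Strassen uses MORE here due to padding overhead — for small or just-over-power-of-2 n, padding can outweigh the per-level savings)

Standard: 1160935651 multiplications (1051^3). Strassen: 1977326743 multiplications (7^11, after padding to 2048x2048). Strassen reduces 8 recursive multiplications to 7 at each level.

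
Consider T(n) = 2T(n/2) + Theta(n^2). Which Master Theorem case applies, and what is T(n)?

Master Theorem for T(n) = 2T(n/2) + O(n^2):

a = 2, b = 2, c = 2
log_b(a) = log_2(2) = 1.0000

Case 3: c = 2 > log_2(2) = 1.0000
T(n) = O(n^2) = O(n^2)

For T(n) = 2T(n/2) + O(n^2): log_2(2) = 1.0000. This is Case 3 of the Master Theorem (c > log_b(a), work dominated by root), giving O(n^2).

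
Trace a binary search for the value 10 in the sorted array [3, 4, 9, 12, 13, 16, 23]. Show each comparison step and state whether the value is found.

Binary search for 10 in [3, 4, 9, 12, 13, 16, 23]:

lo=0, hi=6, mid=3, arr[mid]=12 -> 12 > 10, search left half
lo=0, hi=2, mid=1, arr[mid]=4 -> 4 < 10, search right half
lo=2, hi=2, mid=2, arr[mid]=9 -> 9 < 10, search right half
lo=3 > hi=2, target 10 not found

Binary search determines that 10 is not in the array after 3 comparisons. The search space was exhausted without finding the target.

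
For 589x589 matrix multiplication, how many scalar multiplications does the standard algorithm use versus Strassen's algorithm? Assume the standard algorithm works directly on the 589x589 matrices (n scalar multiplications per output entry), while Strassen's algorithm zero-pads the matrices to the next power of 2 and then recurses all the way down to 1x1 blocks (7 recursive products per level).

Matrix multiplication for 589x589 matrices:

Strassen's algorithm requires power-of-2 dimensions. Pad 589x589 to 1024x1024 (next power of 2).

Standard algorithm: 589^3 = 204336469 multiplications
Strassen's algorithm: 7^(log2(1024)) = 7^10 = 282475249 multiplications
Difference: 204336469 - 282475249 = -78138780 (Strassen uses MORE here due to padding overhead — for small or just-over-power-of-2 n, padding can outweigh the per-level savings)

Standard: 204336469 multiplications (589^3). Strassen: 282475249 multiplications (7^10, after padding to 1024x1024). Strassen reduces 8 recursive multiplications to 7 at each level.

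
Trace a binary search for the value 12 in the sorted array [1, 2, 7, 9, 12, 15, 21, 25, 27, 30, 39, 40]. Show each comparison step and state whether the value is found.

Binary search for 12 in [1, 2, 7, 9, 12, 15, 21, 25, 27, 30, 39, 40]:

lo=0, hi=11, mid=5, arr[mid]=15 -> 15 > 12, search left half
lo=0, hi=4, mid=2, arr[mid]=7 -> 7 < 12, search right half
lo=3, hi=4, mid=3, arr[mid]=9 -> 9 < 12, search right half
lo=4, hi=4, mid=4, arr[mid]=12 -> Found target at index 4!

Binary search finds 12 at index 4 after 4 comparisons. The search repeatedly halves the search space by comparing with the middle element.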